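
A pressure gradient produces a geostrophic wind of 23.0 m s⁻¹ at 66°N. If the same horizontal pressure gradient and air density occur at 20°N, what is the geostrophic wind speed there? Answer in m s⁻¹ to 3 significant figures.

With the same pressure gradient and density, V_g ∝ 1/f ∝ 1/sin φ.
V₂ = V₁ · sin φ₁ / sin φ₂ = 23.0 × sin 66° / sin 20°
V₂ = 23.0 × 0.9135/0.3420 = 61.4 m s⁻¹

61.4 m s⁻¹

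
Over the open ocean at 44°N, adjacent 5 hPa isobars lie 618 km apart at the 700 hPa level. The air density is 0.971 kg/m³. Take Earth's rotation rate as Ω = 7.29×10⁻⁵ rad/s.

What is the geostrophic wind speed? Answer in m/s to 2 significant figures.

8.2 m/s

Coriolis parameter at 44°N:
f = 2Ω sin φ = 2 × 7.29×10⁻⁵ × sin 44° = 1.01×10⁻⁴ s⁻¹
Pressure gradient: |∂P/∂n| = 500 Pa / 618000 m = 8.09×10⁻⁴ Pa/m
Geostrophic balance (pressure-gradient force = Coriolis force):
V_g = (1/(fρ)) |∂P/∂n| = 8.09×10⁻⁴ / (1.01×10⁻⁴ × 0.971) = 8.23 m/s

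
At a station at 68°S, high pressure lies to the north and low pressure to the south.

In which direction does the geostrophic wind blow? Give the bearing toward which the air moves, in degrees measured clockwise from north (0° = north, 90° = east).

The pressure-gradient force points toward the south (bearing 180°).
Geostrophic balance: in the Southern Hemisphere the Coriolis force deflects motion to the left, so the geostrophic wind blows 90° to the left of the pressure-gradient force (low pressure on the right).
Rotating 180° by 90° counterclockwise gives 090° — the wind blows toward the east.

090°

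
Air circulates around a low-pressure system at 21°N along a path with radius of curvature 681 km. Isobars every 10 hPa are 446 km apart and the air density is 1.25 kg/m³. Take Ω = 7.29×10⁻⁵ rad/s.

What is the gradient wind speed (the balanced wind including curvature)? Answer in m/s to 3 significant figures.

Coriolis parameter at 21°N:
f = 2Ω sin φ = 2 × 7.29×10⁻⁵ × sin 21° = 5.23×10⁻⁵ s⁻¹
Pressure gradient: |∂P/∂n| = 1000 Pa / 446000 m = 2.24×10⁻³ Pa/m
Geostrophic speed: V_g = |∂P/∂n|/(fρ) = 2.24×10⁻³/(5.23×10⁻⁵ × 1.25) = 34.3 m/s
Around a low, centrifugal force acts outward with Coriolis, so pressure-gradient force balances both:
(1/ρ)|∂P/∂n| = fV + V²/R  →  V² + fR·V − fR·V_g = 0
With fR = 5.23×10⁻⁵ × 681×10³ m = 35.6 m/s:
V = [−fR + √((fR)² + 4 fR V_g)]/2 = [−35.6 + √(35.6² + 4×35.6×34.3)]/2 = 21.4 m/s
Subgeostrophic (V < V_g = 34.3 m/s), as expected around a low.

21.4 m/s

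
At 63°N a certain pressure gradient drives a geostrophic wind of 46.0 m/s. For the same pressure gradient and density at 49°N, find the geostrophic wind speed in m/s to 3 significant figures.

54.3 m/s

With the same pressure gradient and density, V_g ∝ 1/f ∝ 1/sin φ.
V₂ = V₁ · sin φ₁ / sin φ₂ = 46.0 × sin 63° / sin 49°
V₂ = 46.0 × 0.8910/0.7547 = 54.3 m/s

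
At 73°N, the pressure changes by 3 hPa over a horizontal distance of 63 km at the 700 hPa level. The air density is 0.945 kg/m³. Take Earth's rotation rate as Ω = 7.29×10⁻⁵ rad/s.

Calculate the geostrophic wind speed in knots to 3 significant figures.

70.3 knots

Coriolis parameter at 73°N:
f = 2Ω sin φ = 2 × 7.29×10⁻⁵ × sin 73° = 1.39×10⁻⁴ s⁻¹
Pressure gradient: |∂P/∂n| = 300 Pa / 63000 m = 4.76×10⁻³ Pa/m
Geostrophic balance (pressure-gradient force = Coriolis force):
V_g = (1/(fρ)) |∂P/∂n| = 4.76×10⁻³ / (1.39×10⁻⁴ × 0.945) = 36.1 m/s
Converting: 36.1 m/s × 1.944 = 70.3 knots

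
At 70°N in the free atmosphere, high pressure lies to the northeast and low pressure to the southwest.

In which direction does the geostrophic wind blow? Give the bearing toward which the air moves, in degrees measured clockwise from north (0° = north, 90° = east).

The pressure-gradient force points toward the southwest (bearing 225°).
Geostrophic balance: in the Northern Hemisphere the Coriolis force deflects motion to the right, so the geostrophic wind blows 90° to the right of the pressure-gradient force (low pressure on the left).
Rotating 225° by 90° clockwise gives 315° — the wind blows toward the northwest.

315°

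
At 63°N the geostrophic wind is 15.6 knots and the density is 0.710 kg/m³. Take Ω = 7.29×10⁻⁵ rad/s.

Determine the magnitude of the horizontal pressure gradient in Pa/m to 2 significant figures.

Coriolis parameter at 63°N:
f = 2Ω sin φ = 2 × 7.29×10⁻⁵ × sin 63° = 1.30×10⁻⁴ s⁻¹
Wind speed in SI: 15.6 knots = 8.03 m/s
Geostrophic balance rearranged: |∂P/∂n| = f ρ V_g
|∂P/∂n| = 1.30×10⁻⁴ × 0.710 × 8.03 = 7.40×10⁻⁴ Pa/m

7.4×10⁻⁴ Pa/m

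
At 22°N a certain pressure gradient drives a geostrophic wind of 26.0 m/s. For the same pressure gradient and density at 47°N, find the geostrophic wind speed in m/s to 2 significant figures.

With the same pressure gradient and density, V_g ∝ 1/f ∝ 1/sin φ.
V₂ = V₁ · sin φ₁ / sin φ₂ = 26.0 × sin 22° / sin 47°
V₂ = 26.0 × 0.3746/0.7314 = 13 m/s

13 m/s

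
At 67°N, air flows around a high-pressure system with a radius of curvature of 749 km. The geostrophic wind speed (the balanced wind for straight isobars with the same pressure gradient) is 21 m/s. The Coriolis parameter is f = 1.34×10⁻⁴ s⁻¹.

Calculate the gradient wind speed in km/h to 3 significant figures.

Around a high, pressure-gradient force acts outward with centrifugal, so Coriolis balances both:
fV = (1/ρ)|∂P/∂n| + V²/R  →  V² − fR·V + fR·V_g = 0
With fR = 1.34×10⁻⁴ × 749×10³ m = 100 m/s:
V = [fR − √((fR)² − 4 fR V_g)]/2 = [100 − √(100² − 4×100×21)]/2 = 29.9 m/s
Supergeostrophic (V > V_g = 21 m/s), as expected around a high.
Converting: 29.9 m/s × 3.6 = 108 km/h

108 km/h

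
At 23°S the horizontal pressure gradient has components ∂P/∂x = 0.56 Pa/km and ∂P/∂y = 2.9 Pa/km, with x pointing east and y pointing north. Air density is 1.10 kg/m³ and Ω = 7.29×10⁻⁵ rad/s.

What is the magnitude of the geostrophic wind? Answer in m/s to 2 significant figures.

47 m/s

Coriolis parameter at 23°S:
f = 2Ω sin φ = 2 × 7.29×10⁻⁵ × sin 23° = 5.70×10⁻⁵ s⁻¹
In the Southern Hemisphere f is negative: f = −5.70×10⁻⁵ s⁻¹.
Component geostrophic relations (x east, y north):
u_g = −(1/(fρ)) ∂P/∂y,  v_g = (1/(fρ)) ∂P/∂x
u_g = −(2.9×10⁻³)/(−5.70×10⁻⁵ × 1.10) = 46.3 m/s;  v_g = (0.56×10⁻³)/(−5.70×10⁻⁵ × 1.10) = −8.94 m/s
|V_g| = √(u_g² + v_g²) = 47.1 m/s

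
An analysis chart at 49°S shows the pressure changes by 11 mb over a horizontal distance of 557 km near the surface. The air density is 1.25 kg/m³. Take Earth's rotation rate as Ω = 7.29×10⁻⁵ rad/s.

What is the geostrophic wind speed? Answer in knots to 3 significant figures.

27.9 knots

Coriolis parameter at 49°S:
f = 2Ω sin φ = 2 × 7.29×10⁻⁵ × sin 49° = 1.10×10⁻⁴ s⁻¹
Pressure gradient: |∂P/∂n| = 1100 Pa / 557000 m = 1.97×10⁻³ Pa/m
Geostrophic balance (pressure-gradient force = Coriolis force):
V_g = (1/(fρ)) |∂P/∂n| = 1.97×10⁻³ / (1.10×10⁻⁴ × 1.25) = 14.4 m/s
Converting: 14.4 m/s × 1.944 = 27.9 knots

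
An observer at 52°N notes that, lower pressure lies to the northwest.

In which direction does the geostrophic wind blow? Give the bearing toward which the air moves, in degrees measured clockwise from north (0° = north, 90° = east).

The pressure-gradient force points toward the northwest (bearing 315°).
Geostrophic balance: in the Northern Hemisphere the Coriolis force deflects motion to the right, so the geostrophic wind blows 90° to the right of the pressure-gradient force (low pressure on the left).
Rotating 315° by 90° clockwise gives 045° — the wind blows toward the northeast.

045°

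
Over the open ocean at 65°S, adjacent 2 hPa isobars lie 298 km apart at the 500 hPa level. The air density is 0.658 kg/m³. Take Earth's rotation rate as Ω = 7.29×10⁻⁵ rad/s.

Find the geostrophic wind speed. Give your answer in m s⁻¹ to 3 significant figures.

7.72 m s⁻¹

Coriolis parameter at 65°S:
f = 2Ω sin φ = 2 × 7.29×10⁻⁵ × sin 65° = 1.32×10⁻⁴ s⁻¹
Pressure gradient: |∂P/∂n| = 200 Pa / 298000 m = 6.71×10⁻⁴ Pa/m
Geostrophic balance (pressure-gradient force = Coriolis force):
V_g = (1/(fρ)) |∂P/∂n| = 6.71×10⁻⁴ / (1.32×10⁻⁴ × 0.658) = 7.72 m/s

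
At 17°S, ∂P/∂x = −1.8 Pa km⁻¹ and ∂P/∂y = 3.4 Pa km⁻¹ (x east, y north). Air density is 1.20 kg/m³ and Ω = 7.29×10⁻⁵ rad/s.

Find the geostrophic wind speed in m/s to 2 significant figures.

75 m/s

Coriolis parameter at 17°S:
f = 2Ω sin φ = 2 × 7.29×10⁻⁵ × sin 17° = 4.26×10⁻⁵ s⁻¹
In the Southern Hemisphere f is negative: f = −4.26×10⁻⁵ s⁻¹.
Component geostrophic relations (x east, y north):
u_g = −(1/(fρ)) ∂P/∂y,  v_g = (1/(fρ)) ∂P/∂x
u_g = −(3.4×10⁻³)/(−4.26×10⁻⁵ × 1.20) = 66.5 m/s;  v_g = (−1.8×10⁻³)/(−4.26×10⁻⁵ × 1.20) = 35.2 m/s
|V_g| = √(u_g² + v_g²) = 75.2 m/s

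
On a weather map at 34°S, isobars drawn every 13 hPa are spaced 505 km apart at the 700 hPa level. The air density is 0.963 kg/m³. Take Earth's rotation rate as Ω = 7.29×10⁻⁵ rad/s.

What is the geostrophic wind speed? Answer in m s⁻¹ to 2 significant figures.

33 m s⁻¹

Coriolis parameter at 34°S:
f = 2Ω sin φ = 2 × 7.29×10⁻⁵ × sin 34° = 8.15×10⁻⁵ s⁻¹
Pressure gradient: |∂P/∂n| = 1300 Pa / 505000 m = 2.57×10⁻³ Pa/m
Geostrophic balance (pressure-gradient force = Coriolis force):
V_g = (1/(fρ)) |∂P/∂n| = 2.57×10⁻³ / (8.15×10⁻⁵ × 0.963) = 32.8 m/s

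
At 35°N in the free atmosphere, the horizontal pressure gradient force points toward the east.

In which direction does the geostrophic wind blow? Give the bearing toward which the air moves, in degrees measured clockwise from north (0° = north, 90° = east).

The pressure-gradient force points toward the east (bearing 090°).
Geostrophic balance: in the Northern Hemisphere the Coriolis force deflects motion to the right, so the geostrophic wind blows 90° to the right of the pressure-gradient force (low pressure on the left).
Rotating 090° by 90° clockwise gives 180° — the wind blows toward the south.

180°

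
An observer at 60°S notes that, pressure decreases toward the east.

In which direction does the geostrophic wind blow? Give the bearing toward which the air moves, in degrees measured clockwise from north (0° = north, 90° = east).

The pressure-gradient force points toward the east (bearing 090°).
Geostrophic balance: in the Southern Hemisphere the Coriolis force deflects motion to the left, so the geostrophic wind blows 90° to the left of the pressure-gradient force (low pressure on the right).
Rotating 090° by 90° counterclockwise gives 000° — the wind blows toward the north.

000°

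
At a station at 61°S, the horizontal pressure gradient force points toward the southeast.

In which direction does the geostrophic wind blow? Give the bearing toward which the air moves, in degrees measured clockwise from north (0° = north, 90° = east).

The pressure-gradient force points toward the southeast (bearing 135°).
Geostrophic balance: in the Southern Hemisphere the Coriolis force deflects motion to the left, so the geostrophic wind blows 90° to the left of the pressure-gradient force (low pressure on the right).
Rotating 135° by 90° counterclockwise gives 045° — the wind blows toward the northeast.

045°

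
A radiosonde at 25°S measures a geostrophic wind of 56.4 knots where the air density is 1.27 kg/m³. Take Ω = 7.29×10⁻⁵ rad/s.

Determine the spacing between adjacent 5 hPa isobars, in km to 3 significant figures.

Coriolis parameter at 25°S:
f = 2Ω sin φ = 2 × 7.29×10⁻⁵ × sin 25° = 6.16×10⁻⁵ s⁻¹
Wind speed in SI: 56.4 knots = 29.0 m/s
Geostrophic balance rearranged: |∂P/∂n| = f ρ V_g
|∂P/∂n| = 6.16×10⁻⁵ × 1.27 × 29.0 = 2.27×10⁻³ Pa/m
Isobar spacing: Δn = ΔP/|∂P/∂n| = 500 Pa / 2.27×10⁻³ Pa/m = 220213 m ≈ 220 km

220 km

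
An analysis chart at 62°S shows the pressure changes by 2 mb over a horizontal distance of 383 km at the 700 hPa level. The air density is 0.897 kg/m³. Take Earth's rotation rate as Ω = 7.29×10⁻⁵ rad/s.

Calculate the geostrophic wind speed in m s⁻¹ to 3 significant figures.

4.52 m s⁻¹

Coriolis parameter at 62°S:
f = 2Ω sin φ = 2 × 7.29×10⁻⁵ × sin 62° = 1.29×10⁻⁴ s⁻¹
Pressure gradient: |∂P/∂n| = 200 Pa / 383000 m = 5.22×10⁻⁴ Pa/m
Geostrophic balance (pressure-gradient force = Coriolis force):
V_g = (1/(fρ)) |∂P/∂n| = 5.22×10⁻⁴ / (1.29×10⁻⁴ × 0.897) = 4.52 m/s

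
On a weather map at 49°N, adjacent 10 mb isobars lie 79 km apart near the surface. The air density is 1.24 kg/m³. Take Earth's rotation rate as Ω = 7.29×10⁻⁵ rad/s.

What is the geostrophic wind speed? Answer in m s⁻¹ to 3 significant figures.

92.8 m s⁻¹

Coriolis parameter at 49°N:
f = 2Ω sin φ = 2 × 7.29×10⁻⁵ × sin 49° = 1.10×10⁻⁴ s⁻¹
Pressure gradient: |∂P/∂n| = 1000 Pa / 79000 m = 1.27×10⁻² Pa/m
Geostrophic balance (pressure-gradient force = Coriolis force):
V_g = (1/(fρ)) |∂P/∂n| = 1.27×10⁻² / (1.10×10⁻⁴ × 1.24) = 92.8 m/s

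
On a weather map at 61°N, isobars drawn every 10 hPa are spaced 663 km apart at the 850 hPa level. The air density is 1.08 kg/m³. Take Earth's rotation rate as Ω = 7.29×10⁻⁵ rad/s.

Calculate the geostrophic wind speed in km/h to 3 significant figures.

39.4 km/h

Coriolis parameter at 61°N:
f = 2Ω sin φ = 2 × 7.29×10⁻⁵ × sin 61° = 1.28×10⁻⁴ s⁻¹
Pressure gradient: |∂P/∂n| = 1000 Pa / 663000 m = 1.51×10⁻³ Pa/m
Geostrophic balance (pressure-gradient force = Coriolis force):
V_g = (1/(fρ)) |∂P/∂n| = 1.51×10⁻³ / (1.28×10⁻⁴ × 1.08) = 11.0 m/s
Converting: 11.0 m/s × 3.6 = 39.4 km/h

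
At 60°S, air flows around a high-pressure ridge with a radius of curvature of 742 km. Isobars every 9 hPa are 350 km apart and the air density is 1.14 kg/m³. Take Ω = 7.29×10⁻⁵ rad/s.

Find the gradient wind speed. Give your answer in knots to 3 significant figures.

46.7 knots

Coriolis parameter at 60°S:
f = 2Ω sin φ = 2 × 7.29×10⁻⁵ × sin 60° = 1.26×10⁻⁴ s⁻¹
Pressure gradient: |∂P/∂n| = 900 Pa / 350000 m = 2.57×10⁻³ Pa/m
Geostrophic speed: V_g = |∂P/∂n|/(fρ) = 2.57×10⁻³/(1.26×10⁻⁴ × 1.14) = 17.9 m/s
Around a high, pressure-gradient force acts outward with centrifugal, so Coriolis balances both:
fV = (1/ρ)|∂P/∂n| + V²/R  →  V² − fR·V + fR·V_g = 0
With fR = 1.26×10⁻⁴ × 742×10³ m = 93.7 m/s:
V = [fR − √((fR)² − 4 fR V_g)]/2 = [93.7 − √(93.7² − 4×93.7×17.9)]/2 = 24 m/s
Supergeostrophic (V > V_g = 17.9 m/s), as expected around a high.
Converting: 24 m/s × 1.944 = 46.7 knots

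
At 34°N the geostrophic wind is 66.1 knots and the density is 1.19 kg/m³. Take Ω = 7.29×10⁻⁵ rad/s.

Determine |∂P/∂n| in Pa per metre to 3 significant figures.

Coriolis parameter at 34°N:
f = 2Ω sin φ = 2 × 7.29×10⁻⁵ × sin 34° = 8.15×10⁻⁵ s⁻¹
Wind speed in SI: 66.1 knots = 34.0 m/s
Geostrophic balance rearranged: |∂P/∂n| = f ρ V_g
|∂P/∂n| = 8.15×10⁻⁵ × 1.19 × 34.0 = 3.30×10⁻³ Pa/m

3.30×10⁻³ Pa/m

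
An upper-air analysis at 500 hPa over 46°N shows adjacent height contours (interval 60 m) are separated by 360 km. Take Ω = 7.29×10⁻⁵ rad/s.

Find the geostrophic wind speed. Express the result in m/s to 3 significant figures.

Coriolis parameter at 46°N:
f = 2Ω sin φ = 2 × 7.29×10⁻⁵ × sin 46° = 1.05×10⁻⁴ s⁻¹
Height gradient: |∂Z/∂n| = 60 m / 360000 m = 1.67×10⁻⁴
On a pressure surface, geostrophic balance gives V_g = (g/f)|∂Z/∂n|:
V_g = 9.81 × 1.67×10⁻⁴ / 1.05×10⁻⁴ = 15.6 m/s

15.6 m/s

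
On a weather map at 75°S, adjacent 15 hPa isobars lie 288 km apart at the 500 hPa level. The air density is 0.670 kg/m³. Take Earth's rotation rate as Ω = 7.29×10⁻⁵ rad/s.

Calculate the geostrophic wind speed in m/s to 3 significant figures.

55.2 m/s

Coriolis parameter at 75°S:
f = 2Ω sin φ = 2 × 7.29×10⁻⁵ × sin 75° = 1.41×10⁻⁴ s⁻¹
Pressure gradient: |∂P/∂n| = 1500 Pa / 288000 m = 5.21×10⁻³ Pa/m
Geostrophic balance (pressure-gradient force = Coriolis force):
V_g = (1/(fρ)) |∂P/∂n| = 5.21×10⁻³ / (1.41×10⁻⁴ × 0.670) = 55.2 m/s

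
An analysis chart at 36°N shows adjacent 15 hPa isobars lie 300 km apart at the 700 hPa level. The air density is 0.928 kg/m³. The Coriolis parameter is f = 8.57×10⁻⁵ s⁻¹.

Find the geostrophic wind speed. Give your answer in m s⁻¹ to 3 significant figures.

62.9 m s⁻¹

Pressure gradient: |∂P/∂n| = 1500 Pa / 300000 m = 5.00×10⁻³ Pa/m
Geostrophic balance (pressure-gradient force = Coriolis force):
V_g = (1/(fρ)) |∂P/∂n| = 5.00×10⁻³ / (8.57×10⁻⁵ × 0.928) = 62.9 m/s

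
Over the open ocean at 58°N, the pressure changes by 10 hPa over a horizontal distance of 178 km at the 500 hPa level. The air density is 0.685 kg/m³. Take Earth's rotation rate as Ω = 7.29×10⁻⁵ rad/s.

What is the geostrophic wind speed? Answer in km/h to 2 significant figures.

240 km/h

Coriolis parameter at 58°N:
f = 2Ω sin φ = 2 × 7.29×10⁻⁵ × sin 58° = 1.24×10⁻⁴ s⁻¹
Pressure gradient: |∂P/∂n| = 1000 Pa / 178000 m = 5.62×10⁻³ Pa/m
Geostrophic balance (pressure-gradient force = Coriolis force):
V_g = (1/(fρ)) |∂P/∂n| = 5.62×10⁻³ / (1.24×10⁻⁴ × 0.685) = 66.3 m/s
Converting: 66.3 m/s × 3.6 = 240 km/h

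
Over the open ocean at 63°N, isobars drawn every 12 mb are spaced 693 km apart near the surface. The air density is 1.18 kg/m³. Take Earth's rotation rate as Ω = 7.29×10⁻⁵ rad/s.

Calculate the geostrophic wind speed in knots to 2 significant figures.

Coriolis parameter at 63°N:
f = 2Ω sin φ = 2 × 7.29×10⁻⁵ × sin 63° = 1.30×10⁻⁴ s⁻¹
Pressure gradient: |∂P/∂n| = 1200 Pa / 693000 m = 1.73×10⁻³ Pa/m
Geostrophic balance (pressure-gradient force = Coriolis force):
V_g = (1/(fρ)) |∂P/∂n| = 1.73×10⁻³ / (1.30×10⁻⁴ × 1.18) = 11.3 m/s
Converting: 11.3 m/s × 1.944 = 22 knots

22 knots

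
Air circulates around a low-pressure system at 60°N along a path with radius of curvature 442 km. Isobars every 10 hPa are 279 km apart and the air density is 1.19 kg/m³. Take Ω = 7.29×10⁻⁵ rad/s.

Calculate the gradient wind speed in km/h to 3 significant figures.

64.9 km/h

Coriolis parameter at 60°N:
f = 2Ω sin φ = 2 × 7.29×10⁻⁵ × sin 60° = 1.26×10⁻⁴ s⁻¹
Pressure gradient: |∂P/∂n| = 1000 Pa / 279000 m = 3.58×10⁻³ Pa/m
Geostrophic speed: V_g = |∂P/∂n|/(fρ) = 3.58×10⁻³/(1.26×10⁻⁴ × 1.19) = 23.9 m/s
Around a low, centrifugal force acts outward with Coriolis, so pressure-gradient force balances both:
(1/ρ)|∂P/∂n| = fV + V²/R  →  V² + fR·V − fR·V_g = 0
With fR = 1.26×10⁻⁴ × 442×10³ m = 55.8 m/s:
V = [−fR + √((fR)² + 4 fR V_g)]/2 = [−55.8 + √(55.8² + 4×55.8×23.9)]/2 = 18 m/s
Subgeostrophic (V < V_g = 23.9 m/s), as expected around a low.
Converting: 18 m/s × 3.6 = 64.9 km/h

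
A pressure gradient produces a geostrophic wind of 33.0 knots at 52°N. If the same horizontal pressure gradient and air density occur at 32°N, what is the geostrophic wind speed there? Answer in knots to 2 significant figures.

With the same pressure gradient and density, V_g ∝ 1/f ∝ 1/sin φ.
V₂ = V₁ · sin φ₁ / sin φ₂ = 33.0 × sin 52° / sin 32°
V₂ = 33.0 × 0.7880/0.5299 = 49 knots

49 knots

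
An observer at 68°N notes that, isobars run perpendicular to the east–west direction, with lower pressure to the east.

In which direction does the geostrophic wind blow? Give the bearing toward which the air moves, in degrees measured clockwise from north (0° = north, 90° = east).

180°

The pressure-gradient force points toward the east (bearing 090°).
Geostrophic balance: in the Northern Hemisphere the Coriolis force deflects motion to the right, so the geostrophic wind blows 90° to the right of the pressure-gradient force (low pressure on the left).
Rotating 090° by 90° clockwise gives 180° — the wind blows toward the south.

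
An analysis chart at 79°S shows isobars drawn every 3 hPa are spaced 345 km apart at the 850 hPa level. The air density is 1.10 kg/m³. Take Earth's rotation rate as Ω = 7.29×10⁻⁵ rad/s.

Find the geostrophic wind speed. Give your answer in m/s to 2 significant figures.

Coriolis parameter at 79°S:
f = 2Ω sin φ = 2 × 7.29×10⁻⁵ × sin 79° = 1.43×10⁻⁴ s⁻¹
Pressure gradient: |∂P/∂n| = 300 Pa / 345000 m = 8.70×10⁻⁴ Pa/m
Geostrophic balance (pressure-gradient force = Coriolis force):
V_g = (1/(fρ)) |∂P/∂n| = 8.70×10⁻⁴ / (1.43×10⁻⁴ × 1.10) = 5.52 m/s

5.5 m/s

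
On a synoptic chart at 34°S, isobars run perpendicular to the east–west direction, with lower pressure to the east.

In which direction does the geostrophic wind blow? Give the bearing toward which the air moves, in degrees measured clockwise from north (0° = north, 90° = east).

The pressure-gradient force points toward the east (bearing 090°).
Geostrophic balance: in the Southern Hemisphere the Coriolis force deflects motion to the left, so the geostrophic wind blows 90° to the left of the pressure-gradient force (low pressure on the right).
Rotating 090° by 90° counterclockwise gives 000° — the wind blows toward the north.

000°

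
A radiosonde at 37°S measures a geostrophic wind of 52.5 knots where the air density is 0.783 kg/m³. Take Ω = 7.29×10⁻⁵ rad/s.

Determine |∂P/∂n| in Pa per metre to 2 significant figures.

Coriolis parameter at 37°S:
f = 2Ω sin φ = 2 × 7.29×10⁻⁵ × sin 37° = 8.77×10⁻⁵ s⁻¹
Wind speed in SI: 52.5 knots = 27.0 m/s
Geostrophic balance rearranged: |∂P/∂n| = f ρ V_g
|∂P/∂n| = 8.77×10⁻⁵ × 0.783 × 27.0 = 1.86×10⁻³ Pa/m

1.9×10⁻³ Pa/m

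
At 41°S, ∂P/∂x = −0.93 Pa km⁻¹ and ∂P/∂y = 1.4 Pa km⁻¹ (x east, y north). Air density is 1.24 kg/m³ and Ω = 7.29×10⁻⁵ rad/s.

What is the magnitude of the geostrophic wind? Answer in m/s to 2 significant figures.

14 m/s

Coriolis parameter at 41°S:
f = 2Ω sin φ = 2 × 7.29×10⁻⁵ × sin 41° = 9.57×10⁻⁵ s⁻¹
In the Southern Hemisphere f is negative: f = −9.57×10⁻⁵ s⁻¹.
Component geostrophic relations (x east, y north):
u_g = −(1/(fρ)) ∂P/∂y,  v_g = (1/(fρ)) ∂P/∂x
u_g = −(1.4×10⁻³)/(−9.57×10⁻⁵ × 1.24) = 11.8 m/s;  v_g = (−0.93×10⁻³)/(−9.57×10⁻⁵ × 1.24) = 7.84 m/s
|V_g| = √(u_g² + v_g²) = 14.2 m/s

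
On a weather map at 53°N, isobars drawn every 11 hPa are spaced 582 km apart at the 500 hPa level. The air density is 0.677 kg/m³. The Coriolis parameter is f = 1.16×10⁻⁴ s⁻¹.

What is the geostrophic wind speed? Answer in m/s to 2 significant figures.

24 m/s

Pressure gradient: |∂P/∂n| = 1100 Pa / 582000 m = 1.89×10⁻³ Pa/m
Geostrophic balance (pressure-gradient force = Coriolis force):
V_g = (1/(fρ)) |∂P/∂n| = 1.89×10⁻³ / (1.16×10⁻⁴ × 0.677) = 24.1 m/s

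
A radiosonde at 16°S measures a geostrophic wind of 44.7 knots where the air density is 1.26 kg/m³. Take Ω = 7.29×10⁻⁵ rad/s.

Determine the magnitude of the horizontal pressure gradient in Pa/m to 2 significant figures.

1.2×10⁻³ Pa/m

Coriolis parameter at 16°S:
f = 2Ω sin φ = 2 × 7.29×10⁻⁵ × sin 16° = 4.02×10⁻⁵ s⁻¹
Wind speed in SI: 44.7 knots = 23.0 m/s
Geostrophic balance rearranged: |∂P/∂n| = f ρ V_g
|∂P/∂n| = 4.02×10⁻⁵ × 1.26 × 23.0 = 1.16×10⁻³ Pa/m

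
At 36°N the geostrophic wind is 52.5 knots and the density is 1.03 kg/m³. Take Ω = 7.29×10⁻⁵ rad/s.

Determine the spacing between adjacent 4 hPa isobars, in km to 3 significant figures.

Coriolis parameter at 36°N:
f = 2Ω sin φ = 2 × 7.29×10⁻⁵ × sin 36° = 8.57×10⁻⁵ s⁻¹
Wind speed in SI: 52.5 knots = 27.0 m/s
Geostrophic balance rearranged: |∂P/∂n| = f ρ V_g
|∂P/∂n| = 8.57×10⁻⁵ × 1.03 × 27.0 = 2.38×10⁻³ Pa/m
Isobar spacing: Δn = ΔP/|∂P/∂n| = 400 Pa / 2.38×10⁻³ Pa/m = 167783 m ≈ 168 km

168 km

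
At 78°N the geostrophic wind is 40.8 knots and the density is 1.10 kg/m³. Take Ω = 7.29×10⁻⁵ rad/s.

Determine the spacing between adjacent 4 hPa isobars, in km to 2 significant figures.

Coriolis parameter at 78°N:
f = 2Ω sin φ = 2 × 7.29×10⁻⁵ × sin 78° = 1.43×10⁻⁴ s⁻¹
Wind speed in SI: 40.8 knots = 21.0 m/s
Geostrophic balance rearranged: |∂P/∂n| = f ρ V_g
|∂P/∂n| = 1.43×10⁻⁴ × 1.10 × 21.0 = 3.29×10⁻³ Pa/m
Isobar spacing: Δn = ΔP/|∂P/∂n| = 400 Pa / 3.29×10⁻³ Pa/m = 121481 m ≈ 120 km

120 km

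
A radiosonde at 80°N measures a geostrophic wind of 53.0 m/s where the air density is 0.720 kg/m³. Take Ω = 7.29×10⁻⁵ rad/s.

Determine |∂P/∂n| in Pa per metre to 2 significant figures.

Coriolis parameter at 80°N:
f = 2Ω sin φ = 2 × 7.29×10⁻⁵ × sin 80° = 1.44×10⁻⁴ s⁻¹
Geostrophic balance rearranged: |∂P/∂n| = f ρ V_g
|∂P/∂n| = 1.44×10⁻⁴ × 0.720 × 53.0 = 5.48×10⁻³ Pa/m

5.5×10⁻³ Pa/m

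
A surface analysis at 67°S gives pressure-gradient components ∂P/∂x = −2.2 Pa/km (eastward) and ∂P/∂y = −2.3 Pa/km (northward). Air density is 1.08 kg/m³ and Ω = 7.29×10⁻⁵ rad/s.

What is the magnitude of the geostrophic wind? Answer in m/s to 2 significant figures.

Coriolis parameter at 67°S:
f = 2Ω sin φ = 2 × 7.29×10⁻⁵ × sin 67° = 1.34×10⁻⁴ s⁻¹
In the Southern Hemisphere f is negative: f = −1.34×10⁻⁴ s⁻¹.
Component geostrophic relations (x east, y north):
u_g = −(1/(fρ)) ∂P/∂y,  v_g = (1/(fρ)) ∂P/∂x
u_g = −(−2.3×10⁻³)/(−1.34×10⁻⁴ × 1.08) = −15.9 m/s;  v_g = (−2.2×10⁻³)/(−1.34×10⁻⁴ × 1.08) = 15.2 m/s
|V_g| = √(u_g² + v_g²) = 22.0 m/s

22 m/s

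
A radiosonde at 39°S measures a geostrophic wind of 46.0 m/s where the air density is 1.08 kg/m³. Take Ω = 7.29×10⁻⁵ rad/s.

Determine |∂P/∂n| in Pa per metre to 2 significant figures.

4.6×10⁻³ Pa/m

Coriolis parameter at 39°S:
f = 2Ω sin φ = 2 × 7.29×10⁻⁵ × sin 39° = 9.18×10⁻⁵ s⁻¹
Geostrophic balance rearranged: |∂P/∂n| = f ρ V_g
|∂P/∂n| = 9.18×10⁻⁵ × 1.08 × 46.0 = 4.56×10⁻³ Pa/m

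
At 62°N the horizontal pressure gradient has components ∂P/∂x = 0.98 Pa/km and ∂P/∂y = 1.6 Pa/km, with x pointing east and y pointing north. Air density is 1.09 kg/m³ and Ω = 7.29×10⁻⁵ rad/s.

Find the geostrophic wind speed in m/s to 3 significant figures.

Coriolis parameter at 62°N:
f = 2Ω sin φ = 2 × 7.29×10⁻⁵ × sin 62° = 1.29×10⁻⁴ s⁻¹
Component geostrophic relations (x east, y north):
u_g = −(1/(fρ)) ∂P/∂y,  v_g = (1/(fρ)) ∂P/∂x
u_g = −(1.6×10⁻³)/(1.29×10⁻⁴ × 1.09) = −11.4 m/s;  v_g = (0.98×10⁻³)/(1.29×10⁻⁴ × 1.09) = 6.98 m/s
|V_g| = √(u_g² + v_g²) = 13.4 m/s

13.4 m/s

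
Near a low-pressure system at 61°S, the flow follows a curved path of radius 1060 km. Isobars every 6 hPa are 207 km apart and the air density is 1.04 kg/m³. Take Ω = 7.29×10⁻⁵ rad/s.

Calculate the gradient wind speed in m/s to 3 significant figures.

Coriolis parameter at 61°S:
f = 2Ω sin φ = 2 × 7.29×10⁻⁵ × sin 61° = 1.28×10⁻⁴ s⁻¹
Pressure gradient: |∂P/∂n| = 600 Pa / 207000 m = 2.90×10⁻³ Pa/m
Geostrophic speed: V_g = |∂P/∂n|/(fρ) = 2.90×10⁻³/(1.28×10⁻⁴ × 1.04) = 21.9 m/s
Around a low, centrifugal force acts outward with Coriolis, so pressure-gradient force balances both:
(1/ρ)|∂P/∂n| = fV + V²/R  →  V² + fR·V − fR·V_g = 0
With fR = 1.28×10⁻⁴ × 1060×10³ m = 135 m/s:
V = [−fR + √((fR)² + 4 fR V_g)]/2 = [−135 + √(135² + 4×135×21.9)]/2 = 19.1 m/s
Subgeostrophic (V < V_g = 21.9 m/s), as expected around a low.

19.1 m/s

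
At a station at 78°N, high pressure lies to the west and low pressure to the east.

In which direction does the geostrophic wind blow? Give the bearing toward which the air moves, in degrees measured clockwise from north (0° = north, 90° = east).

180°

The pressure-gradient force points toward the east (bearing 090°).
Geostrophic balance: in the Northern Hemisphere the Coriolis force deflects motion to the right, so the geostrophic wind blows 90° to the right of the pressure-gradient force (low pressure on the left).
Rotating 090° by 90° clockwise gives 180° — the wind blows toward the south.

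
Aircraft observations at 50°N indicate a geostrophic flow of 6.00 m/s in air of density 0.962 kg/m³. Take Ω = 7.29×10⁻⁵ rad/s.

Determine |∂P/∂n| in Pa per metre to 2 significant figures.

6.4×10⁻⁴ Pa/m

Coriolis parameter at 50°N:
f = 2Ω sin φ = 2 × 7.29×10⁻⁵ × sin 50° = 1.12×10⁻⁴ s⁻¹
Geostrophic balance rearranged: |∂P/∂n| = f ρ V_g
|∂P/∂n| = 1.12×10⁻⁴ × 0.962 × 6.00 = 6.45×10⁻⁴ Pa/m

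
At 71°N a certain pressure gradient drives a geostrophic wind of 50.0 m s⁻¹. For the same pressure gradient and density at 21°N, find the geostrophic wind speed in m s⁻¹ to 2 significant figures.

130 m s⁻¹

With the same pressure gradient and density, V_g ∝ 1/f ∝ 1/sin φ.
V₂ = V₁ · sin φ₁ / sin φ₂ = 50.0 × sin 71° / sin 21°
V₂ = 50.0 × 0.9455/0.3584 = 130 m s⁻¹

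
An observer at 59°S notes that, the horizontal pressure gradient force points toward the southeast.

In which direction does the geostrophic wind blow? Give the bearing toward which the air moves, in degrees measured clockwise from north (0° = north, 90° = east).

The pressure-gradient force points toward the southeast (bearing 135°).
Geostrophic balance: in the Southern Hemisphere the Coriolis force deflects motion to the left, so the geostrophic wind blows 90° to the left of the pressure-gradient force (low pressure on the right).
Rotating 135° by 90° counterclockwise gives 045° — the wind blows toward the northeast.

045°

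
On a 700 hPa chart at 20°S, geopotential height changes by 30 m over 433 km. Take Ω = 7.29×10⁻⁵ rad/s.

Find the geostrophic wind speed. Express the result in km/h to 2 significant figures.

Coriolis parameter at 20°S:
f = 2Ω sin φ = 2 × 7.29×10⁻⁵ × sin 20° = 4.99×10⁻⁵ s⁻¹
Height gradient: |∂Z/∂n| = 30 m / 433000 m = 6.93×10⁻⁵
On a pressure surface, geostrophic balance gives V_g = (g/f)|∂Z/∂n|:
V_g = 9.81 × 6.93×10⁻⁵ / 4.99×10⁻⁵ = 13.6 m/s
Converting: 13.6 m/s × 3.6 = 49 km/h

49 km/h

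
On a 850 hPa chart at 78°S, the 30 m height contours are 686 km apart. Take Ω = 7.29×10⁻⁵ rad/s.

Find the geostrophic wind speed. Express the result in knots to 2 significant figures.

5.8 knots

Coriolis parameter at 78°S:
f = 2Ω sin φ = 2 × 7.29×10⁻⁵ × sin 78° = 1.43×10⁻⁴ s⁻¹
Height gradient: |∂Z/∂n| = 30 m / 686000 m = 4.37×10⁻⁵
On a pressure surface, geostrophic balance gives V_g = (g/f)|∂Z/∂n|:
V_g = 9.81 × 4.37×10⁻⁵ / 1.43×10⁻⁴ = 3.01 m/s
Converting: 3.01 m/s × 1.944 = 5.8 knots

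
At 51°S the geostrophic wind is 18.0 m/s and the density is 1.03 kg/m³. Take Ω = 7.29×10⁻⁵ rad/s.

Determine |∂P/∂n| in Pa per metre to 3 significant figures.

2.10×10⁻³ Pa/m

Coriolis parameter at 51°S:
f = 2Ω sin φ = 2 × 7.29×10⁻⁵ × sin 51° = 1.13×10⁻⁴ s⁻¹
Geostrophic balance rearranged: |∂P/∂n| = f ρ V_g
|∂P/∂n| = 1.13×10⁻⁴ × 1.03 × 18.0 = 2.10×10⁻³ Pa/m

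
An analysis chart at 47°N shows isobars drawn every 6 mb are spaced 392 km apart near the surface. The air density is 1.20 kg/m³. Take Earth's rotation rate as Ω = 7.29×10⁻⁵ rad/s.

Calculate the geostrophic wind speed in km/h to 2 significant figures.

Coriolis parameter at 47°N:
f = 2Ω sin φ = 2 × 7.29×10⁻⁵ × sin 47° = 1.07×10⁻⁴ s⁻¹
Pressure gradient: |∂P/∂n| = 600 Pa / 392000 m = 1.53×10⁻³ Pa/m
Geostrophic balance (pressure-gradient force = Coriolis force):
V_g = (1/(fρ)) |∂P/∂n| = 1.53×10⁻³ / (1.07×10⁻⁴ × 1.20) = 12.0 m/s
Converting: 12.0 m/s × 3.6 = 43 km/h

43 km/h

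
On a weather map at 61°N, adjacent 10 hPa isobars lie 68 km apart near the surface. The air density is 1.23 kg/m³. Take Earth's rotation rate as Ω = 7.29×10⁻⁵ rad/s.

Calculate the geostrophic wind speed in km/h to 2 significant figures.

340 km/h

Coriolis parameter at 61°N:
f = 2Ω sin φ = 2 × 7.29×10⁻⁵ × sin 61° = 1.28×10⁻⁴ s⁻¹
Pressure gradient: |∂P/∂n| = 1000 Pa / 68000 m = 1.47×10⁻² Pa/m
Geostrophic balance (pressure-gradient force = Coriolis force):
V_g = (1/(fρ)) |∂P/∂n| = 1.47×10⁻² / (1.28×10⁻⁴ × 1.23) = 93.8 m/s
Converting: 93.8 m/s × 3.6 = 340 km/h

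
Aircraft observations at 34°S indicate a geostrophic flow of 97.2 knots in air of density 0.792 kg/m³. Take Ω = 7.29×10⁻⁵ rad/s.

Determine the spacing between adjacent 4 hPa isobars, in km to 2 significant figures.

120 km

Coriolis parameter at 34°S:
f = 2Ω sin φ = 2 × 7.29×10⁻⁵ × sin 34° = 8.15×10⁻⁵ s⁻¹
Wind speed in SI: 97.2 knots = 50.0 m/s
Geostrophic balance rearranged: |∂P/∂n| = f ρ V_g
|∂P/∂n| = 8.15×10⁻⁵ × 0.792 × 50.0 = 3.23×10⁻³ Pa/m
Isobar spacing: Δn = ΔP/|∂P/∂n| = 400 Pa / 3.23×10⁻³ Pa/m = 123883 m ≈ 120 km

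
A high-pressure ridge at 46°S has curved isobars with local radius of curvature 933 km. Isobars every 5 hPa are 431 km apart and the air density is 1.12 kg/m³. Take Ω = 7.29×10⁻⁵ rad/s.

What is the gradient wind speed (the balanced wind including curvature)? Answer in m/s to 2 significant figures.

11 m/s

Coriolis parameter at 46°S:
f = 2Ω sin φ = 2 × 7.29×10⁻⁵ × sin 46° = 1.05×10⁻⁴ s⁻¹
Pressure gradient: |∂P/∂n| = 500 Pa / 431000 m = 1.16×10⁻³ Pa/m
Geostrophic speed: V_g = |∂P/∂n|/(fρ) = 1.16×10⁻³/(1.05×10⁻⁴ × 1.12) = 9.88 m/s
Around a high, pressure-gradient force acts outward with centrifugal, so Coriolis balances both:
fV = (1/ρ)|∂P/∂n| + V²/R  →  V² − fR·V + fR·V_g = 0
With fR = 1.05×10⁻⁴ × 933×10³ m = 97.9 m/s:
V = [fR − √((fR)² − 4 fR V_g)]/2 = [97.9 − √(97.9² − 4×97.9×9.88)]/2 = 11.1 m/s
Supergeostrophic (V > V_g = 9.88 m/s), as expected around a high.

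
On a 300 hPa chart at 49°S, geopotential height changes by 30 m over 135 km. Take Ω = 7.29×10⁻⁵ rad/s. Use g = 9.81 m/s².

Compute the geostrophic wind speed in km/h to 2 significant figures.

71 km/h

Coriolis parameter at 49°S:
f = 2Ω sin φ = 2 × 7.29×10⁻⁵ × sin 49° = 1.10×10⁻⁴ s⁻¹
Height gradient: |∂Z/∂n| = 30 m / 135000 m = 2.22×10⁻⁴
On a pressure surface, geostrophic balance gives V_g = (g/f)|∂Z/∂n|:
V_g = 9.81 × 2.22×10⁻⁴ / 1.10×10⁻⁴ = 19.8 m/s
Converting: 19.8 m/s × 3.6 = 71 km/h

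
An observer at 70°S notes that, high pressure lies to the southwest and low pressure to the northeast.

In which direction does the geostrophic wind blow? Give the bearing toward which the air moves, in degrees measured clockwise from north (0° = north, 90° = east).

The pressure-gradient force points toward the northeast (bearing 045°).
Geostrophic balance: in the Southern Hemisphere the Coriolis force deflects motion to the left, so the geostrophic wind blows 90° to the left of the pressure-gradient force (low pressure on the right).
Rotating 045° by 90° counterclockwise gives 315° — the wind blows toward the northwest.

315°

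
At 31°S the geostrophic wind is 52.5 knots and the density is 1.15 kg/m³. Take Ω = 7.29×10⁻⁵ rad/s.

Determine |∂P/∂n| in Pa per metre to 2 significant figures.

Coriolis parameter at 31°S:
f = 2Ω sin φ = 2 × 7.29×10⁻⁵ × sin 31° = 7.51×10⁻⁵ s⁻¹
Wind speed in SI: 52.5 knots = 27.0 m/s
Geostrophic balance rearranged: |∂P/∂n| = f ρ V_g
|∂P/∂n| = 7.51×10⁻⁵ × 1.15 × 27.0 = 2.33×10⁻³ Pa/m

2.3×10⁻³ Pa/m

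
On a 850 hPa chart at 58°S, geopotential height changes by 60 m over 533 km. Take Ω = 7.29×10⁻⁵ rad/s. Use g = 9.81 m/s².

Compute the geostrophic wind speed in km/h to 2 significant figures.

Coriolis parameter at 58°S:
f = 2Ω sin φ = 2 × 7.29×10⁻⁵ × sin 58° = 1.24×10⁻⁴ s⁻¹
Height gradient: |∂Z/∂n| = 60 m / 533000 m = 1.13×10⁻⁴
On a pressure surface, geostrophic balance gives V_g = (g/f)|∂Z/∂n|:
V_g = 9.81 × 1.13×10⁻⁴ / 1.24×10⁻⁴ = 8.93 m/s
Converting: 8.93 m/s × 3.6 = 32 km/h

32 km/h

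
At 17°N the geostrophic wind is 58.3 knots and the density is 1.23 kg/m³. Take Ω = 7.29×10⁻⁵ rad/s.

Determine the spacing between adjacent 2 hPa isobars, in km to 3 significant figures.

127 km

Coriolis parameter at 17°N:
f = 2Ω sin φ = 2 × 7.29×10⁻⁵ × sin 17° = 4.26×10⁻⁵ s⁻¹
Wind speed in SI: 58.3 knots = 30.0 m/s
Geostrophic balance rearranged: |∂P/∂n| = f ρ V_g
|∂P/∂n| = 4.26×10⁻⁵ × 1.23 × 30.0 = 1.57×10⁻³ Pa/m
Isobar spacing: Δn = ΔP/|∂P/∂n| = 200 Pa / 1.57×10⁻³ Pa/m = 127182 m ≈ 127 km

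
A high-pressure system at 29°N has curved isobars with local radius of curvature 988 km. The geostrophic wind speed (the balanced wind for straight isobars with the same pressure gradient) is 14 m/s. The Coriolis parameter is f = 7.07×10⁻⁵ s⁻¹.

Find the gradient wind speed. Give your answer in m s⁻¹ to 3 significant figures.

Around a high, pressure-gradient force acts outward with centrifugal, so Coriolis balances both:
fV = (1/ρ)|∂P/∂n| + V²/R  →  V² − fR·V + fR·V_g = 0
With fR = 7.07×10⁻⁵ × 988×10³ m = 69.9 m/s:
V = [fR − √((fR)² − 4 fR V_g)]/2 = [69.9 − √(69.9² − 4×69.9×14)]/2 = 19.4 m/s
Supergeostrophic (V > V_g = 14 m/s), as expected around a high.

19.4 m s⁻¹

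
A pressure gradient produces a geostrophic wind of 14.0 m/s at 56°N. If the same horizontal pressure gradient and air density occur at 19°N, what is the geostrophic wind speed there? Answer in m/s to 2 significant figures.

36 m/s

With the same pressure gradient and density, V_g ∝ 1/f ∝ 1/sin φ.
V₂ = V₁ · sin φ₁ / sin φ₂ = 14.0 × sin 56° / sin 19°
V₂ = 14.0 × 0.8290/0.3256 = 36 m/s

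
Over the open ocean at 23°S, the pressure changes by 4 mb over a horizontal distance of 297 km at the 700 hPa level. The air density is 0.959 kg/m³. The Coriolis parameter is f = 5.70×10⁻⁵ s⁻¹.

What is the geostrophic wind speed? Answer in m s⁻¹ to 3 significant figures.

24.6 m s⁻¹

Pressure gradient: |∂P/∂n| = 400 Pa / 297000 m = 1.35×10⁻³ Pa/m
Geostrophic balance (pressure-gradient force = Coriolis force):
V_g = (1/(fρ)) |∂P/∂n| = 1.35×10⁻³ / (5.70×10⁻⁵ × 0.959) = 24.6 m/s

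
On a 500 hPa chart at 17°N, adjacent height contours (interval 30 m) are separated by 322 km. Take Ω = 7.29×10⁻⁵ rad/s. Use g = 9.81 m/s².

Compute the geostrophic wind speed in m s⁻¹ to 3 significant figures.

21.4 m s⁻¹

Coriolis parameter at 17°N:
f = 2Ω sin φ = 2 × 7.29×10⁻⁵ × sin 17° = 4.26×10⁻⁵ s⁻¹
Height gradient: |∂Z/∂n| = 30 m / 322000 m = 9.32×10⁻⁵
On a pressure surface, geostrophic balance gives V_g = (g/f)|∂Z/∂n|:
V_g = 9.81 × 9.32×10⁻⁵ / 4.26×10⁻⁵ = 21.4 m/s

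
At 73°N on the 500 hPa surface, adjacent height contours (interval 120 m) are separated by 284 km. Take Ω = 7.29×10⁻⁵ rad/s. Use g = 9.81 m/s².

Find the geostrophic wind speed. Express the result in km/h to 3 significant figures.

Coriolis parameter at 73°N:
f = 2Ω sin φ = 2 × 7.29×10⁻⁵ × sin 73° = 1.39×10⁻⁴ s⁻¹
Height gradient: |∂Z/∂n| = 120 m / 284000 m = 4.23×10⁻⁴
On a pressure surface, geostrophic balance gives V_g = (g/f)|∂Z/∂n|:
V_g = 9.81 × 4.23×10⁻⁴ / 1.39×10⁻⁴ = 29.7 m/s
Converting: 29.7 m/s × 3.6 = 107 km/h

107 km/h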